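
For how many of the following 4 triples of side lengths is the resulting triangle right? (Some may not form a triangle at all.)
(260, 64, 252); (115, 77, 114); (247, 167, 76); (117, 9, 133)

(260,64,252): 64²+252² = 67600 = 260² → right
(115,77,114): 77²+114² = 18925 > 13225 = 115² → acute
(247,167,76): 76+167 ≤ 247, not a triangle
(117,9,133): 9+117 ≤ 133, not a triangle
1 of the 4 is right.

1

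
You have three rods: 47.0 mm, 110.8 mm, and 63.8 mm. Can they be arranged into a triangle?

No

The two shorter sides sum to 110.8, exactly equal to the longest side 110.8.
That gives only a degenerate (flat) triangle — the inequality must be strict.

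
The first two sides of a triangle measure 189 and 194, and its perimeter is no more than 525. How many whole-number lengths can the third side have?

Triangle inequality: 5 < x < 383. Perimeter ≤ 525 gives x ≤ 525 − 189 − 194 = 142.
So 5 < x ≤ 142; integers 6 through 142: 137 values.

137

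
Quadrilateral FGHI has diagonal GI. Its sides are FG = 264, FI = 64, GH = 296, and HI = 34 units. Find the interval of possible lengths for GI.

From triangle FGI: |264 − 64| < GI < 264 + 64, i.e. 200 < GI < 328.
From triangle HGI: 262 < GI < 330.
Both must hold, so GI lies in the intersection.

262 < GI < 328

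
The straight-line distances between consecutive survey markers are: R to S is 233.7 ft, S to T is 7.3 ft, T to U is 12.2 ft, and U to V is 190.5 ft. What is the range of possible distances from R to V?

The maximum is all hops collinear in one direction: 233.7 + 7.3 + 12.2 + 190.5 = 443.7.
The longest hop is 233.7; the others sum to 210.0. Folding the others back against it leaves at least 233.7 − 210.0 = 23.7.

23.7 ≤ RV ≤ 443.7 ft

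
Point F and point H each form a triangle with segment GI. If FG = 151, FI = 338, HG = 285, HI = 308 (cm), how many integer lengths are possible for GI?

301

From triangle FGI: 187 < GI < 489.
From triangle HGI: 23 < GI < 593.
Intersection: 187 < GI < 489, so integers 188 through 488: 301 values.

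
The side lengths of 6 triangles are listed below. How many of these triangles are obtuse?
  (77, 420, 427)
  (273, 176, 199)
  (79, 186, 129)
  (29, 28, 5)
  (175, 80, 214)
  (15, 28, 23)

5

(77,420,427): 77²+420² = 182329 = 427² → right
(273,176,199): 176²+199² = 70577 < 74529 = 273² → obtuse
(79,186,129): 79²+129² = 22882 < 34596 = 186² → obtuse
(29,28,5): 5²+28² = 809 < 841 = 29² → obtuse
(175,80,214): 80²+175² = 37025 < 45796 = 214² → obtuse
(15,28,23): 15²+23² = 754 < 784 = 28² → obtuse
5 of the 6 are obtuse.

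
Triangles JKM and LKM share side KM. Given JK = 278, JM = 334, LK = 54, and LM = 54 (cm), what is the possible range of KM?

56 < KM < 108

From triangle JKM: |278 − 334| < KM < 278 + 334, i.e. 56 < KM < 612.
From triangle LKM: 0 < KM < 108.
Both must hold, so KM lies in the intersection.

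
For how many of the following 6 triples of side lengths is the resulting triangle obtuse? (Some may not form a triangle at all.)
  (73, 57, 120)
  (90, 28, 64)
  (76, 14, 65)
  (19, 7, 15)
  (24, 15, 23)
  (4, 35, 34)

5

(73,57,120): 57²+73² = 8578 < 14400 = 120² → obtuse
(90,28,64): 28²+64² = 4880 < 8100 = 90² → obtuse
(76,14,65): 14²+65² = 4421 < 5776 = 76² → obtuse
(19,7,15): 7²+15² = 274 < 361 = 19² → obtuse
(24,15,23): 15²+23² = 754 > 576 = 24² → acute
(4,35,34): 4²+34² = 1172 < 1225 = 35² → obtuse
5 of the 6 are obtuse.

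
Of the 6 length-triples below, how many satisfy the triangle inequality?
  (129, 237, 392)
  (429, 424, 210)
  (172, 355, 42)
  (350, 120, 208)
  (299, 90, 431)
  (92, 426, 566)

(129,237,392): 129+237 ≤ 392 → not valid
(210,424,429): 210+424 > 429 → valid
(42,172,355): 42+172 ≤ 355 → not valid
(120,208,350): 120+208 ≤ 350 → not valid
(90,299,431): 90+299 ≤ 431 → not valid
(92,426,566): 92+426 ≤ 566 → not valid
1 of the 6 triples forms a triangle.

1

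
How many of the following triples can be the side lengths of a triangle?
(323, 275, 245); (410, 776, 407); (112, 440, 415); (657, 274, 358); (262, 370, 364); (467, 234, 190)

4

(245,275,323): 245+275 > 323 → valid
(407,410,776): 407+410 > 776 → valid
(112,415,440): 112+415 > 440 → valid
(274,358,657): 274+358 ≤ 657 → not valid
(262,364,370): 262+364 > 370 → valid
(190,234,467): 190+234 ≤ 467 → not valid
4 of the 6 triples form a triangle.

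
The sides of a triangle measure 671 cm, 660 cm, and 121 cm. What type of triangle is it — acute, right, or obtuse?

Compare the square of the longest side to the sum of squares of the other two: 121² + 660² = 450241 = 671².

right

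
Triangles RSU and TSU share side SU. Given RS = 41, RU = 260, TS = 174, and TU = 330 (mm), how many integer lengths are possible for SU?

81

From triangle RSU: 219 < SU < 301.
From triangle TSU: 156 < SU < 504.
Intersection: 219 < SU < 301, so integers 220 through 300: 81 values.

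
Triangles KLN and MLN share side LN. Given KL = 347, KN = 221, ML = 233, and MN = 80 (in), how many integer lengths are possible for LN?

From triangle KLN: 126 < LN < 568.
From triangle MLN: 153 < LN < 313.
Intersection: 153 < LN < 313, so integers 154 through 312: 159 values.

159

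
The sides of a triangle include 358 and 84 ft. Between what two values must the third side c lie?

274 < c < 442 (ft)

By the triangle inequality, c must be less than 358 + 84 = 442 and greater than |358 − 84| = 274.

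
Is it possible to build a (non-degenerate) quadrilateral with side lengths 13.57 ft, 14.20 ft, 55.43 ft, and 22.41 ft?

For a quadrilateral, each side must be shorter than the sum of the others.
Here the longest side is 55.43, but the remaining 3 sides sum to only 50.18.

No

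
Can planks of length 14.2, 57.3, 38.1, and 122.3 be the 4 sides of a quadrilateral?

No

For a quadrilateral, each side must be shorter than the sum of the others.
Here the longest side is 122.3, but the remaining 3 sides sum to only 109.6.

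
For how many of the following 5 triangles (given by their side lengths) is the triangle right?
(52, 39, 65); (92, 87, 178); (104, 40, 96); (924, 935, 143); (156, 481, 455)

4

(52,39,65): 39²+52² = 4225 = 65² → right
(92,87,178): 87²+92² = 16033 < 31684 = 178² → obtuse
(104,40,96): 40²+96² = 10816 = 104² → right
(924,935,143): 143²+924² = 874225 = 935² → right
(156,481,455): 156²+455² = 231361 = 481² → right
4 of the 5 are right.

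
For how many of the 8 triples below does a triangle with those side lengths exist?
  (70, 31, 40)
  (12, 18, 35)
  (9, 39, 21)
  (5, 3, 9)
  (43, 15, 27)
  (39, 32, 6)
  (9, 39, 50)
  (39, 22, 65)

(31,40,70): 31+40 > 70 → valid
(12,18,35): 12+18 ≤ 35 → not valid
(9,21,39): 9+21 ≤ 39 → not valid
(3,5,9): 3+5 ≤ 9 → not valid
(15,27,43): 15+27 ≤ 43 → not valid
(6,32,39): 6+32 ≤ 39 → not valid
(9,39,50): 9+39 ≤ 50 → not valid
(22,39,65): 22+39 ≤ 65 → not valid
1 of the 8 triples forms a triangle.

1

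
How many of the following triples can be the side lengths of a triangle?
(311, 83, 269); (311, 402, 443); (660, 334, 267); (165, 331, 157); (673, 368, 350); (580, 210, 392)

(83,269,311): 83+269 > 311 → valid
(311,402,443): 311+402 > 443 → valid
(267,334,660): 267+334 ≤ 660 → not valid
(157,165,331): 157+165 ≤ 331 → not valid
(350,368,673): 350+368 > 673 → valid
(210,392,580): 210+392 > 580 → valid
4 of the 6 triples form a triangle.

4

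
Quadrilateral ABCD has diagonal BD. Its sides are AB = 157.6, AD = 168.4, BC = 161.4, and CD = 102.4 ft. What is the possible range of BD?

From triangle ABD: |157.6 − 168.4| < BD < 157.6 + 168.4, i.e. 10.8 < BD < 326.0.
From triangle CBD: 59.0 < BD < 263.8.
Both must hold, so BD lies in the intersection.

59.0 < BD < 263.8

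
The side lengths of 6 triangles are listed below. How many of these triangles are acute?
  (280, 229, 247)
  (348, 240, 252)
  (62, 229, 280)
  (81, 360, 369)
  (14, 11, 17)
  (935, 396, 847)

(280,229,247): 229²+247² = 113450 > 78400 = 280² → acute
(348,240,252): 240²+252² = 121104 = 348² → right
(62,229,280): 62²+229² = 56285 < 78400 = 280² → obtuse
(81,360,369): 81²+360² = 136161 = 369² → right
(14,11,17): 11²+14² = 317 > 289 = 17² → acute
(935,396,847): 396²+847² = 874225 = 935² → right
2 of the 6 are acute.

2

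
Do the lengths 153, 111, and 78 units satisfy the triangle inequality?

The longest side is 153, and the other two sum to 189.
Since 189 > 153, the triangle inequality holds.

Yes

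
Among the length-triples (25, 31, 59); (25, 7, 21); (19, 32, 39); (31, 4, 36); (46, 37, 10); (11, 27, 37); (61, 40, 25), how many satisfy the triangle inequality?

(25,31,59): 25+31 ≤ 59 → not valid
(7,21,25): 7+21 > 25 → valid
(19,32,39): 19+32 > 39 → valid
(4,31,36): 4+31 ≤ 36 → not valid
(10,37,46): 10+37 > 46 → valid
(11,27,37): 11+27 > 37 → valid
(25,40,61): 25+40 > 61 → valid
5 of the 7 triples form a triangle.

5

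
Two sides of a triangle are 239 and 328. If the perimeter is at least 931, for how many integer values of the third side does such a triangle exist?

203

Triangle inequality: 89 < x < 567. Perimeter ≥ 931 gives x ≥ 931 − 239 − 328 = 364.
So 364 ≤ x < 567; integers 364 through 566: 203 values.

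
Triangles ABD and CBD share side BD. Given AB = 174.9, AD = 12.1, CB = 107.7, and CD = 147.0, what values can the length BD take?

162.8 < BD < 187.0

From triangle ABD: |174.9 − 12.1| < BD < 174.9 + 12.1, i.e. 162.8 < BD < 187.0.
From triangle CBD: 39.3 < BD < 254.7.
Both must hold, so BD lies in the intersection.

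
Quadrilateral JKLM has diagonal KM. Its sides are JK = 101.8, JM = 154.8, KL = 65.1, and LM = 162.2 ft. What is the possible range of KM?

97.1 < KM < 227.3

From triangle JKM: |101.8 − 154.8| < KM < 101.8 + 154.8, i.e. 53.0 < KM < 256.6.
From triangle LKM: 97.1 < KM < 227.3.
Both must hold, so KM lies in the intersection.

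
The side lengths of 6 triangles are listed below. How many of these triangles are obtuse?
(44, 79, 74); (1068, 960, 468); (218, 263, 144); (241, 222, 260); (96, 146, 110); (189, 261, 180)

1

(44,79,74): 44²+74² = 7412 > 6241 = 79² → acute
(1068,960,468): 468²+960² = 1140624 = 1068² → right
(218,263,144): 144²+218² = 68260 < 69169 = 263² → obtuse
(241,222,260): 222²+241² = 107365 > 67600 = 260² → acute
(96,146,110): 96²+110² = 21316 = 146² → right
(189,261,180): 180²+189² = 68121 = 261² → right
1 of the 6 is obtuse.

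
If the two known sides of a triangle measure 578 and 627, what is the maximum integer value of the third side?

1204

The third side must be strictly less than 578 + 627 = 1205.
The largest integer below 1205 is 1204.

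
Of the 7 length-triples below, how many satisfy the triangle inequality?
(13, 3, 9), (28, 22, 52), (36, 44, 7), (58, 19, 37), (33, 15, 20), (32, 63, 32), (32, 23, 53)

(3,9,13): 3+9 ≤ 13 → not valid
(22,28,52): 22+28 ≤ 52 → not valid
(7,36,44): 7+36 ≤ 44 → not valid
(19,37,58): 19+37 ≤ 58 → not valid
(15,20,33): 15+20 > 33 → valid
(32,32,63): 32+32 > 63 → valid
(23,32,53): 23+32 > 53 → valid
3 of the 7 triples form a triangle.

3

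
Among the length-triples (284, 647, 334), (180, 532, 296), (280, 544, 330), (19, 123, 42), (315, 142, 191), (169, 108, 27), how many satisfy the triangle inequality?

2

(284,334,647): 284+334 ≤ 647 → not valid
(180,296,532): 180+296 ≤ 532 → not valid
(280,330,544): 280+330 > 544 → valid
(19,42,123): 19+42 ≤ 123 → not valid
(142,191,315): 142+191 > 315 → valid
(27,108,169): 27+108 ≤ 169 → not valid
2 of the 6 triples form a triangle.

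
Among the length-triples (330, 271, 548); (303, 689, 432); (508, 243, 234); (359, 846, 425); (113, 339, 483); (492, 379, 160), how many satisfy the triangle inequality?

3

(271,330,548): 271+330 > 548 → valid
(303,432,689): 303+432 > 689 → valid
(234,243,508): 234+243 ≤ 508 → not valid
(359,425,846): 359+425 ≤ 846 → not valid
(113,339,483): 113+339 ≤ 483 → not valid
(160,379,492): 160+379 > 492 → valid
3 of the 6 triples form a triangle.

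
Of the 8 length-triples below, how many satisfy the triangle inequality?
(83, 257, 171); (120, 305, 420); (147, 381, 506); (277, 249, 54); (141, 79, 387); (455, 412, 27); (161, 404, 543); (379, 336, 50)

5

(83,171,257): 83+171 ≤ 257 → not valid
(120,305,420): 120+305 > 420 → valid
(147,381,506): 147+381 > 506 → valid
(54,249,277): 54+249 > 277 → valid
(79,141,387): 79+141 ≤ 387 → not valid
(27,412,455): 27+412 ≤ 455 → not valid
(161,404,543): 161+404 > 543 → valid
(50,336,379): 50+336 > 379 → valid
5 of the 8 triples form a triangle.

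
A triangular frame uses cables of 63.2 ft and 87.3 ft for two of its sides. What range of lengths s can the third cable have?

By the triangle inequality, s must be less than 63.2 + 87.3 = 150.5 and greater than |63.2 − 87.3| = 24.1.

24.1 < s < 150.5 (ft)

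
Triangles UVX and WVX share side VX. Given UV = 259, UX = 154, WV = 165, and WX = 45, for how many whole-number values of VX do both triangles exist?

89

From triangle UVX: 105 < VX < 413.
From triangle WVX: 120 < VX < 210.
Intersection: 120 < VX < 210, so integers 121 through 209: 89 values.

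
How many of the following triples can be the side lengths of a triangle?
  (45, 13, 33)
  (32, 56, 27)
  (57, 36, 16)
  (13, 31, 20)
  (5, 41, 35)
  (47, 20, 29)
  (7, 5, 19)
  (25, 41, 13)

(13,33,45): 13+33 > 45 → valid
(27,32,56): 27+32 > 56 → valid
(16,36,57): 16+36 ≤ 57 → not valid
(13,20,31): 13+20 > 31 → valid
(5,35,41): 5+35 ≤ 41 → not valid
(20,29,47): 20+29 > 47 → valid
(5,7,19): 5+7 ≤ 19 → not valid
(13,25,41): 13+25 ≤ 41 → not valid
4 of the 8 triples form a triangle.

4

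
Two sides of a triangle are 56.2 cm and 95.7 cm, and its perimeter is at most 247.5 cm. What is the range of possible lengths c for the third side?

39.5 < c ≤ 95.6

Triangle inequality alone gives 39.5 < c < 151.9.
The perimeter condition gives c ≤ 247.5 − 56.2 − 95.7 = 95.6.
Intersecting the two: 39.5 < c ≤ 95.6.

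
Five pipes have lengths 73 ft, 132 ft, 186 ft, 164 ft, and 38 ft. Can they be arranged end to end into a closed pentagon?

Yes

A pentagon exists iff every side is shorter than the sum of the others — equivalently, the longest side is less than the sum of the rest.
Longest side 186 < 407 (sum of the remaining 4), so yes.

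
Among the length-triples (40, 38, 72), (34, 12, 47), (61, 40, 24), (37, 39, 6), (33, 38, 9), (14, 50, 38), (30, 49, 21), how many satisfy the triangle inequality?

6

(38,40,72): 38+40 > 72 → valid
(12,34,47): 12+34 ≤ 47 → not valid
(24,40,61): 24+40 > 61 → valid
(6,37,39): 6+37 > 39 → valid
(9,33,38): 9+33 > 38 → valid
(14,38,50): 14+38 > 50 → valid
(21,30,49): 21+30 > 49 → valid
6 of the 7 triples form a triangle.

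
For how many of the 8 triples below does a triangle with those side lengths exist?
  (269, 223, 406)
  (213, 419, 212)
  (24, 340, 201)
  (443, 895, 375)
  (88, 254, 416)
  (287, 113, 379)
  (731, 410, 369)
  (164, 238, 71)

(223,269,406): 223+269 > 406 → valid
(212,213,419): 212+213 > 419 → valid
(24,201,340): 24+201 ≤ 340 → not valid
(375,443,895): 375+443 ≤ 895 → not valid
(88,254,416): 88+254 ≤ 416 → not valid
(113,287,379): 113+287 > 379 → valid
(369,410,731): 369+410 > 731 → valid
(71,164,238): 71+164 ≤ 238 → not valid
4 of the 8 triples form a triangle.

4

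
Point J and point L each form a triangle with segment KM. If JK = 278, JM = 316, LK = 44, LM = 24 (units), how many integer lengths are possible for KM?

29

From triangle JKM: 38 < KM < 594.
From triangle LKM: 20 < KM < 68.
Intersection: 38 < KM < 68, so integers 39 through 67: 29 values.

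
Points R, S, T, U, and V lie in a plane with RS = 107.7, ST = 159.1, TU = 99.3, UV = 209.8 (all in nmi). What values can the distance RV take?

The maximum is all hops collinear in one direction: 107.7 + 159.1 + 99.3 + 209.8 = 575.9.
The longest hop is 209.8; the others sum to 366.1. Since 209.8 ≤ 366.1, the path can fold back on itself completely, so the minimum distance is 0.

0 ≤ RV ≤ 575.9 nmi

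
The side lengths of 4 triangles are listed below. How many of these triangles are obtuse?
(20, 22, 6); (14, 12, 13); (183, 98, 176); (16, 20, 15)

(20,22,6): 6²+20² = 436 < 484 = 22² → obtuse
(14,12,13): 12²+13² = 313 > 196 = 14² → acute
(183,98,176): 98²+176² = 40580 > 33489 = 183² → acute
(16,20,15): 15²+16² = 481 > 400 = 20² → acute
1 of the 4 is obtuse.

1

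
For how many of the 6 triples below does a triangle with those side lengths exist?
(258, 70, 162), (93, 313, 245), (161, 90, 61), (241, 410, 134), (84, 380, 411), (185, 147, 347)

(70,162,258): 70+162 ≤ 258 → not valid
(93,245,313): 93+245 > 313 → valid
(61,90,161): 61+90 ≤ 161 → not valid
(134,241,410): 134+241 ≤ 410 → not valid
(84,380,411): 84+380 > 411 → valid
(147,185,347): 147+185 ≤ 347 → not valid
2 of the 6 triples form a triangle.

2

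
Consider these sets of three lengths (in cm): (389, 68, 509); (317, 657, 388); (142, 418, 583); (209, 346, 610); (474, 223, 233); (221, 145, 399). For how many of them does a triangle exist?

(68,389,509): 68+389 ≤ 509 → not valid
(317,388,657): 317+388 > 657 → valid
(142,418,583): 142+418 ≤ 583 → not valid
(209,346,610): 209+346 ≤ 610 → not valid
(223,233,474): 223+233 ≤ 474 → not valid
(145,221,399): 145+221 ≤ 399 → not valid
1 of the 6 triples forms a triangle.

1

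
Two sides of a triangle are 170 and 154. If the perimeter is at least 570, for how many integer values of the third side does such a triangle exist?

Triangle inequality: 16 < x < 324. Perimeter ≥ 570 gives x ≥ 570 − 170 − 154 = 246.
So 246 ≤ x < 324; integers 246 through 323: 78 values.

78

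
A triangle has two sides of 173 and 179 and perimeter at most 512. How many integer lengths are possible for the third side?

154

Triangle inequality: 6 < x < 352. Perimeter ≤ 512 gives x ≤ 512 − 173 − 179 = 160.
So 6 < x ≤ 160; integers 7 through 160: 154 values.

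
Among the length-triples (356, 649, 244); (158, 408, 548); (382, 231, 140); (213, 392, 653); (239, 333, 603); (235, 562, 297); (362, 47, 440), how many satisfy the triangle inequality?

(244,356,649): 244+356 ≤ 649 → not valid
(158,408,548): 158+408 > 548 → valid
(140,231,382): 140+231 ≤ 382 → not valid
(213,392,653): 213+392 ≤ 653 → not valid
(239,333,603): 239+333 ≤ 603 → not valid
(235,297,562): 235+297 ≤ 562 → not valid
(47,362,440): 47+362 ≤ 440 → not valid
1 of the 7 triples forms a triangle.

1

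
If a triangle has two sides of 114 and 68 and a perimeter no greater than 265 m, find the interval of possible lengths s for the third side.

Triangle inequality alone gives 46 < s < 182.
The perimeter condition gives s ≤ 265 − 114 − 68 = 83.
Intersecting the two: 46 < s ≤ 83.

46 < s ≤ 83 m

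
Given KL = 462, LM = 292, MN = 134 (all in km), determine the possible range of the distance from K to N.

The maximum is all hops collinear in one direction: 462 + 292 + 134 = 888.
The longest hop is 462; the others sum to 426. Folding the others back against it leaves at least 462 − 426 = 36.

36 ≤ KN ≤ 888 km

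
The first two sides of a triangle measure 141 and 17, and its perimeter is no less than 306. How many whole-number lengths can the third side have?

Triangle inequality: 124 < x < 158. Perimeter ≥ 306 gives x ≥ 306 − 141 − 17 = 148.
So 148 ≤ x < 158; integers 148 through 157: 10 values.

10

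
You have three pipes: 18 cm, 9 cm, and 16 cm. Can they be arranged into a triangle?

The longest side is 18, and the other two sum to 25.
Since 25 > 18, the triangle inequality holds.

Yes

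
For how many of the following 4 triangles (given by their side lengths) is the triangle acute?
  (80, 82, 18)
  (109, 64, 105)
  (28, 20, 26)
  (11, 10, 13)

(80,82,18): 18²+80² = 6724 = 82² → right
(109,64,105): 64²+105² = 15121 > 11881 = 109² → acute
(28,20,26): 20²+26² = 1076 > 784 = 28² → acute
(11,10,13): 10²+11² = 221 > 169 = 13² → acute
3 of the 4 are acute.

3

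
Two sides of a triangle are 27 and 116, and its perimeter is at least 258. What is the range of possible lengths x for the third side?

Triangle inequality alone gives 89 < x < 143.
The perimeter condition gives x ≥ 258 − 27 − 116 = 115.
Intersecting the two: 115 ≤ x < 143.

115 ≤ x < 143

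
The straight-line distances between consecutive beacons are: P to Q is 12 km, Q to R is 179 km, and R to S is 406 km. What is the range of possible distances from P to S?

The maximum is all hops collinear in one direction: 12 + 179 + 406 = 597.
The longest hop is 406; the others sum to 191. Folding the others back against it leaves at least 406 − 191 = 215.

215 ≤ PS ≤ 597 km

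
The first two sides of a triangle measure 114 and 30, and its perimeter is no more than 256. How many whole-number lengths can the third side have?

28

Triangle inequality: 84 < x < 144. Perimeter ≤ 256 gives x ≤ 256 − 114 − 30 = 112.
So 84 < x ≤ 112; integers 85 through 112: 28 values.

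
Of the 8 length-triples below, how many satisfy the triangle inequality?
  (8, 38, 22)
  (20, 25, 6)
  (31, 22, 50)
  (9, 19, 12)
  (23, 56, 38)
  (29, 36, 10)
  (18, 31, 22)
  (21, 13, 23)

(8,22,38): 8+22 ≤ 38 → not valid
(6,20,25): 6+20 > 25 → valid
(22,31,50): 22+31 > 50 → valid
(9,12,19): 9+12 > 19 → valid
(23,38,56): 23+38 > 56 → valid
(10,29,36): 10+29 > 36 → valid
(18,22,31): 18+22 > 31 → valid
(13,21,23): 13+21 > 23 → valid
7 of the 8 triples form a triangle.

7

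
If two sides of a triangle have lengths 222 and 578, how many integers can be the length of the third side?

443

The third side lies in the open interval (356, 800).
Integers from 357 to 799 inclusive: 799 − 357 + 1 = 443.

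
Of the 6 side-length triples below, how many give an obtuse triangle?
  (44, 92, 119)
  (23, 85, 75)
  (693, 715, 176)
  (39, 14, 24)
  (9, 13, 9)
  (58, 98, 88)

(44,92,119): 44²+92² = 10400 < 14161 = 119² → obtuse
(23,85,75): 23²+75² = 6154 < 7225 = 85² → obtuse
(693,715,176): 176²+693² = 511225 = 715² → right
(39,14,24): 14+24 ≤ 39, not a triangle
(9,13,9): 9²+9² = 162 < 169 = 13² → obtuse
(58,98,88): 58²+88² = 11108 > 9604 = 98² → acute
3 of the 6 are obtuse.

3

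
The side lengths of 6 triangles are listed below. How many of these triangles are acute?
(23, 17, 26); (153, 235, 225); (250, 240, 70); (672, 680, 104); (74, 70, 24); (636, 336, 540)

2

(23,17,26): 17²+23² = 818 > 676 = 26² → acute
(153,235,225): 153²+225² = 74034 > 55225 = 235² → acute
(250,240,70): 70²+240² = 62500 = 250² → right
(672,680,104): 104²+672² = 462400 = 680² → right
(74,70,24): 24²+70² = 5476 = 74² → right
(636,336,540): 336²+540² = 404496 = 636² → right
2 of the 6 are acute.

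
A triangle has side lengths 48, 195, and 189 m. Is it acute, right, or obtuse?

right

Compare the square of the longest side to the sum of squares of the other two: 48² + 189² = 38025 = 195².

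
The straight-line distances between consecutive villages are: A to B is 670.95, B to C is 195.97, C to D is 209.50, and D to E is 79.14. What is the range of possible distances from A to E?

186.34 ≤ AE ≤ 1155.56

The maximum is all hops collinear in one direction: 670.95 + 195.97 + 209.50 + 79.14 = 1155.56.
The longest hop is 670.95; the others sum to 484.61. Folding the others back against it leaves at least 670.95 − 484.61 = 186.34.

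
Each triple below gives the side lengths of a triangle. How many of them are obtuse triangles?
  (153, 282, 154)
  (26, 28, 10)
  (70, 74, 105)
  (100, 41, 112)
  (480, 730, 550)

(153,282,154): 153²+154² = 47125 < 79524 = 282² → obtuse
(26,28,10): 10²+26² = 776 < 784 = 28² → obtuse
(70,74,105): 70²+74² = 10376 < 11025 = 105² → obtuse
(100,41,112): 41²+100² = 11681 < 12544 = 112² → obtuse
(480,730,550): 480²+550² = 532900 = 730² → right
4 of the 5 are obtuse.

4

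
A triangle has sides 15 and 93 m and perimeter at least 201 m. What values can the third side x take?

Triangle inequality alone gives 78 < x < 108.
The perimeter condition gives x ≥ 201 − 15 − 93 = 93.
Intersecting the two: 93 ≤ x < 108.

93 ≤ x < 108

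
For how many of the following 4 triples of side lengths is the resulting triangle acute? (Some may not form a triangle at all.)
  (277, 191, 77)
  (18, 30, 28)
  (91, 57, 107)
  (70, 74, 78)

3

(277,191,77): 77+191 ≤ 277, not a triangle
(18,30,28): 18²+28² = 1108 > 900 = 30² → acute
(91,57,107): 57²+91² = 11530 > 11449 = 107² → acute
(70,74,78): 70²+74² = 10376 > 6084 = 78² → acute
3 of the 4 are acute.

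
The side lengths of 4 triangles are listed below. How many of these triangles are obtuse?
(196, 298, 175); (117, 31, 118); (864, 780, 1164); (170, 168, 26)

(196,298,175): 175²+196² = 69041 < 88804 = 298² → obtuse
(117,31,118): 31²+117² = 14650 > 13924 = 118² → acute
(864,780,1164): 780²+864² = 1354896 = 1164² → right
(170,168,26): 26²+168² = 28900 = 170² → right
1 of the 4 is obtuse.

1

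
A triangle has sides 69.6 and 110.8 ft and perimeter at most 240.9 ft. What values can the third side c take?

Triangle inequality alone gives 41.2 < c < 180.4.
The perimeter condition gives c ≤ 240.9 − 69.6 − 110.8 = 60.5.
Intersecting the two: 41.2 < c ≤ 60.5.

41.2 < c ≤ 60.5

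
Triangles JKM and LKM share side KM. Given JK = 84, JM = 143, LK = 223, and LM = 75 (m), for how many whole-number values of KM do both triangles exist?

78

From triangle JKM: 59 < KM < 227.
From triangle LKM: 148 < KM < 298.
Intersection: 148 < KM < 227, so integers 149 through 226: 78 values.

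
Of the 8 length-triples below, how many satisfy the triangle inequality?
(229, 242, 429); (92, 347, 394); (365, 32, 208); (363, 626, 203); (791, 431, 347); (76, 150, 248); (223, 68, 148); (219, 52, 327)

(229,242,429): 229+242 > 429 → valid
(92,347,394): 92+347 > 394 → valid
(32,208,365): 32+208 ≤ 365 → not valid
(203,363,626): 203+363 ≤ 626 → not valid
(347,431,791): 347+431 ≤ 791 → not valid
(76,150,248): 76+150 ≤ 248 → not valid
(68,148,223): 68+148 ≤ 223 → not valid
(52,219,327): 52+219 ≤ 327 → not valid
2 of the 8 triples form a triangle.

2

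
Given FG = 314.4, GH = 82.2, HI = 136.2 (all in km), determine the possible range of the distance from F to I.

96.0 ≤ FI ≤ 532.8 km

The maximum is all hops collinear in one direction: 314.4 + 82.2 + 136.2 = 532.8.
The longest hop is 314.4; the others sum to 218.4. Folding the others back against it leaves at least 314.4 − 218.4 = 96.0.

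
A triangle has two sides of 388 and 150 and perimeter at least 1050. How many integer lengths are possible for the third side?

26

Triangle inequality: 238 < x < 538. Perimeter ≥ 1050 gives x ≥ 1050 − 388 − 150 = 512.
So 512 ≤ x < 538; integers 512 through 537: 26 values.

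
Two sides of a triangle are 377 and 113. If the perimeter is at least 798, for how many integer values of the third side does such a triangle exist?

Triangle inequality: 264 < x < 490. Perimeter ≥ 798 gives x ≥ 798 − 377 − 113 = 308.
So 308 ≤ x < 490; integers 308 through 489: 182 values.

182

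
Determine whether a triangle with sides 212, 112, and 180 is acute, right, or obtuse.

Compare the square of the longest side to the sum of squares of the other two: 112² + 180² = 44944 = 212².

right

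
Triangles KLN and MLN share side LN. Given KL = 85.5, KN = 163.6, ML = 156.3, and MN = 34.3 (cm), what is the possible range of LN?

122.0 < LN < 190.6

From triangle KLN: |85.5 − 163.6| < LN < 85.5 + 163.6, i.e. 78.1 < LN < 249.1.
From triangle MLN: 122.0 < LN < 190.6.
Both must hold, so LN lies in the intersection.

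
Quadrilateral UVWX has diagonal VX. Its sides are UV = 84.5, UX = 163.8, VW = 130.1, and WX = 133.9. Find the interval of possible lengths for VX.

79.3 < VX < 248.3

From triangle UVX: |84.5 − 163.8| < VX < 84.5 + 163.8, i.e. 79.3 < VX < 248.3.
From triangle WVX: 3.8 < VX < 264.0.
Both must hold, so VX lies in the intersection.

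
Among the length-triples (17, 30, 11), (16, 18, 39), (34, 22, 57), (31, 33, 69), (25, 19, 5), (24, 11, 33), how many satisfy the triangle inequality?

1

(11,17,30): 11+17 ≤ 30 → not valid
(16,18,39): 16+18 ≤ 39 → not valid
(22,34,57): 22+34 ≤ 57 → not valid
(31,33,69): 31+33 ≤ 69 → not valid
(5,19,25): 5+19 ≤ 25 → not valid
(11,24,33): 11+24 > 33 → valid
1 of the 6 triples forms a triangle.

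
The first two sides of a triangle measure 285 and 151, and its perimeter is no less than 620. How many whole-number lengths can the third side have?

Triangle inequality: 134 < x < 436. Perimeter ≥ 620 gives x ≥ 620 − 285 − 151 = 184.
So 184 ≤ x < 436; integers 184 through 435: 252 values.

252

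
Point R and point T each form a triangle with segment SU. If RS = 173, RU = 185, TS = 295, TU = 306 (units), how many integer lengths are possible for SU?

From triangle RSU: 12 < SU < 358.
From triangle TSU: 11 < SU < 601.
Intersection: 12 < SU < 358, so integers 13 through 357: 345 values.

345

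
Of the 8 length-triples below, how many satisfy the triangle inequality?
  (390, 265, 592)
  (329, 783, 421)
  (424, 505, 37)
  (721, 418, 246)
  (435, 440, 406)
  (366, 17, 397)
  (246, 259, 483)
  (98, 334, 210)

3

(265,390,592): 265+390 > 592 → valid
(329,421,783): 329+421 ≤ 783 → not valid
(37,424,505): 37+424 ≤ 505 → not valid
(246,418,721): 246+418 ≤ 721 → not valid
(406,435,440): 406+435 > 440 → valid
(17,366,397): 17+366 ≤ 397 → not valid
(246,259,483): 246+259 > 483 → valid
(98,210,334): 98+210 ≤ 334 → not valid
3 of the 8 triples form a triangle.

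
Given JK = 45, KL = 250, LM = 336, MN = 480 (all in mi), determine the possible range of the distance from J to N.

The maximum is all hops collinear in one direction: 45 + 250 + 336 + 480 = 1111.
The longest hop is 480; the others sum to 631. Since 480 ≤ 631, the path can fold back on itself completely, so the minimum distance is 0.

0 ≤ JN ≤ 1111 mi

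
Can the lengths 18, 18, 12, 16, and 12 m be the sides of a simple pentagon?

A pentagon exists iff every side is shorter than the sum of the others — equivalently, the longest side is less than the sum of the rest.
Longest side 18 < 58 (sum of the remaining 4), so yes.

Yes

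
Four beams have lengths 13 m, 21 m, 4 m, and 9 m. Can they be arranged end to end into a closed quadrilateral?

A quadrilateral exists iff every side is shorter than the sum of the others — equivalently, the longest side is less than the sum of the rest.
Longest side 21 < 26 (sum of the remaining 3), so yes.

Yes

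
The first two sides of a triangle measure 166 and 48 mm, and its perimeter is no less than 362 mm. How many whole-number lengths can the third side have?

Triangle inequality: 118 < x < 214. Perimeter ≥ 362 gives x ≥ 362 − 166 − 48 = 148.
So 148 ≤ x < 214; integers 148 through 213: 66 values.

66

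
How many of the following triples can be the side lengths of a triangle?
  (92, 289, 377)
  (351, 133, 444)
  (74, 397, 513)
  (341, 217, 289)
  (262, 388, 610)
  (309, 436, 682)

(92,289,377): 92+289 > 377 → valid
(133,351,444): 133+351 > 444 → valid
(74,397,513): 74+397 ≤ 513 → not valid
(217,289,341): 217+289 > 341 → valid
(262,388,610): 262+388 > 610 → valid
(309,436,682): 309+436 > 682 → valid
5 of the 6 triples form a triangle.

5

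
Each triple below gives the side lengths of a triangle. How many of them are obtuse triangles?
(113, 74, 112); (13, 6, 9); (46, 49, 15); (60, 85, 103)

2

(113,74,112): 74²+112² = 18020 > 12769 = 113² → acute
(13,6,9): 6²+9² = 117 < 169 = 13² → obtuse
(46,49,15): 15²+46² = 2341 < 2401 = 49² → obtuse
(60,85,103): 60²+85² = 10825 > 10609 = 103² → acute
2 of the 4 are obtuse.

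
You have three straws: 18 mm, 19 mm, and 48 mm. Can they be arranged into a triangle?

The longest side is 48, but the other two sum to only 37.
37 < 48, so the triangle inequality fails.

No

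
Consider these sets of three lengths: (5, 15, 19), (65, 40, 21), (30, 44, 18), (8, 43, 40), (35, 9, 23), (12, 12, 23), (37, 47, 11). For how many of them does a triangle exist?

(5,15,19): 5+15 > 19 → valid
(21,40,65): 21+40 ≤ 65 → not valid
(18,30,44): 18+30 > 44 → valid
(8,40,43): 8+40 > 43 → valid
(9,23,35): 9+23 ≤ 35 → not valid
(12,12,23): 12+12 > 23 → valid
(11,37,47): 11+37 > 47 → valid
5 of the 7 triples form a triangle.

5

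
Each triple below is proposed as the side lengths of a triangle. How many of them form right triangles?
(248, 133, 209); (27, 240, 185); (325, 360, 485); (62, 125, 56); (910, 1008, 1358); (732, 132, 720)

3

(248,133,209): 133²+209² = 61370 < 61504 = 248² → obtuse
(27,240,185): 27+185 ≤ 240, not a triangle
(325,360,485): 325²+360² = 235225 = 485² → right
(62,125,56): 56+62 ≤ 125, not a triangle
(910,1008,1358): 910²+1008² = 1844164 = 1358² → right
(732,132,720): 132²+720² = 535824 = 732² → right
3 of the 6 are right.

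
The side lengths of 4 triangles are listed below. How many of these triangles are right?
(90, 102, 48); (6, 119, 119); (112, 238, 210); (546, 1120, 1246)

3

(90,102,48): 48²+90² = 10404 = 102² → right
(6,119,119): 6²+119² = 14197 > 14161 = 119² → acute
(112,238,210): 112²+210² = 56644 = 238² → right
(546,1120,1246): 546²+1120² = 1552516 = 1246² → right
3 of the 4 are right.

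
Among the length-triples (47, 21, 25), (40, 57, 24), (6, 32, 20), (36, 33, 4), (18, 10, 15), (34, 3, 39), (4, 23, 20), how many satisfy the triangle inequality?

(21,25,47): 21+25 ≤ 47 → not valid
(24,40,57): 24+40 > 57 → valid
(6,20,32): 6+20 ≤ 32 → not valid
(4,33,36): 4+33 > 36 → valid
(10,15,18): 10+15 > 18 → valid
(3,34,39): 3+34 ≤ 39 → not valid
(4,20,23): 4+20 > 23 → valid
4 of the 7 triples form a triangle.

4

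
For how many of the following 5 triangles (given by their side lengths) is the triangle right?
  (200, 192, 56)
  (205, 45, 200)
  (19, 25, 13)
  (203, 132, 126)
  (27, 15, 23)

(200,192,56): 56²+192² = 40000 = 200² → right
(205,45,200): 45²+200² = 42025 = 205² → right
(19,25,13): 13²+19² = 530 < 625 = 25² → obtuse
(203,132,126): 126²+132² = 33300 < 41209 = 203² → obtuse
(27,15,23): 15²+23² = 754 > 729 = 27² → acute
2 of the 5 are right.

2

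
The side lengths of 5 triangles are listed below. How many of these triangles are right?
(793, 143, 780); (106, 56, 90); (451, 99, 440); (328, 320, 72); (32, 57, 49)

4

(793,143,780): 143²+780² = 628849 = 793² → right
(106,56,90): 56²+90² = 11236 = 106² → right
(451,99,440): 99²+440² = 203401 = 451² → right
(328,320,72): 72²+320² = 107584 = 328² → right
(32,57,49): 32²+49² = 3425 > 3249 = 57² → acute
4 of the 5 are right.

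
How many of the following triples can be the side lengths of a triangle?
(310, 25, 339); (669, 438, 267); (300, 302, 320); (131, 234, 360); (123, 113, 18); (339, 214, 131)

5

(25,310,339): 25+310 ≤ 339 → not valid
(267,438,669): 267+438 > 669 → valid
(300,302,320): 300+302 > 320 → valid
(131,234,360): 131+234 > 360 → valid
(18,113,123): 18+113 > 123 → valid
(131,214,339): 131+214 > 339 → valid
5 of the 6 triples form a triangle.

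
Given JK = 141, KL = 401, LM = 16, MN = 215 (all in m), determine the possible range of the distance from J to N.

29 ≤ JN ≤ 773 m

The maximum is all hops collinear in one direction: 141 + 401 + 16 + 215 = 773.
The longest hop is 401; the others sum to 372. Folding the others back against it leaves at least 401 − 372 = 29.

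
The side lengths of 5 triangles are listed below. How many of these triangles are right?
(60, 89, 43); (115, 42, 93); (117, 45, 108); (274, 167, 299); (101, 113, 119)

(60,89,43): 43²+60² = 5449 < 7921 = 89² → obtuse
(115,42,93): 42²+93² = 10413 < 13225 = 115² → obtuse
(117,45,108): 45²+108² = 13689 = 117² → right
(274,167,299): 167²+274² = 102965 > 89401 = 299² → acute
(101,113,119): 101²+113² = 22970 > 14161 = 119² → acute
1 of the 5 is right.

1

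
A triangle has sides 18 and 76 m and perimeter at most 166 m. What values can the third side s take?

Triangle inequality alone gives 58 < s < 94.
The perimeter condition gives s ≤ 166 − 18 − 76 = 72.
Intersecting the two: 58 < s ≤ 72.

58 < s ≤ 72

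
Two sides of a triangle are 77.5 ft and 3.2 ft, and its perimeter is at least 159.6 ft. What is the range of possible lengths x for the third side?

78.9 ≤ x < 80.7

Triangle inequality alone gives 74.3 < x < 80.7.
The perimeter condition gives x ≥ 159.6 − 77.5 − 3.2 = 78.9.
Intersecting the two: 78.9 ≤ x < 80.7.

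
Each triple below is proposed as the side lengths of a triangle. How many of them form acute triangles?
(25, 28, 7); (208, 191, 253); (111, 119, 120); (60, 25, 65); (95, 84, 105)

(25,28,7): 7²+25² = 674 < 784 = 28² → obtuse
(208,191,253): 191²+208² = 79745 > 64009 = 253² → acute
(111,119,120): 111²+119² = 26482 > 14400 = 120² → acute
(60,25,65): 25²+60² = 4225 = 65² → right
(95,84,105): 84²+95² = 16081 > 11025 = 105² → acute
3 of the 5 are acute.

3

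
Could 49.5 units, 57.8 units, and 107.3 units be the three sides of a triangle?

The two shorter sides sum to 107.3, exactly equal to the longest side 107.3.
That gives only a degenerate (flat) triangle — the inequality must be strict.

No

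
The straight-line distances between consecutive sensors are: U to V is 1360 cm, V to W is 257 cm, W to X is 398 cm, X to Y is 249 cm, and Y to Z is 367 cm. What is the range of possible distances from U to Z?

The maximum is all hops collinear in one direction: 1360 + 257 + 398 + 249 + 367 = 2631.
The longest hop is 1360; the others sum to 1271. Folding the others back against it leaves at least 1360 − 1271 = 89.

89 ≤ UZ ≤ 2631 cm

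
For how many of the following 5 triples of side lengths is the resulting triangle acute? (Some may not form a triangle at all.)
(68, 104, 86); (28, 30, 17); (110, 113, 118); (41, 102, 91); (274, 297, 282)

(68,104,86): 68²+86² = 12020 > 10816 = 104² → acute
(28,30,17): 17²+28² = 1073 > 900 = 30² → acute
(110,113,118): 110²+113² = 24869 > 13924 = 118² → acute
(41,102,91): 41²+91² = 9962 < 10404 = 102² → obtuse
(274,297,282): 274²+282² = 154600 > 88209 = 297² → acute
4 of the 5 are acute.

4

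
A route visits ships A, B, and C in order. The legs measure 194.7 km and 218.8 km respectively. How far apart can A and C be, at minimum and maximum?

By the triangle inequality, |194.7 − 218.8| ≤ AC ≤ 194.7 + 218.8.

24.1 ≤ AC ≤ 413.5 km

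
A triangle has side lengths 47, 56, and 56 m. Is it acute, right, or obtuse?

Compare the square of the longest side to the sum of squares of the other two: 47² + 56² = 5345 > 3136 = 56².

acute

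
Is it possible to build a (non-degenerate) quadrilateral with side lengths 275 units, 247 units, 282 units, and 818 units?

No

For a quadrilateral, each side must be shorter than the sum of the others.
Here the longest side is 818, but the remaining 3 sides sum to only 804.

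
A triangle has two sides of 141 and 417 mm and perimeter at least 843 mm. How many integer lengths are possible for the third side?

273

Triangle inequality: 276 < x < 558. Perimeter ≥ 843 gives x ≥ 843 − 141 − 417 = 285.
So 285 ≤ x < 558; integers 285 through 557: 273 values.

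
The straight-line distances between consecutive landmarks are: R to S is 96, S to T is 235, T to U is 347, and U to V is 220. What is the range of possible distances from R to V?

The maximum is all hops collinear in one direction: 96 + 235 + 347 + 220 = 898.
The longest hop is 347; the others sum to 551. Since 347 ≤ 551, the path can fold back on itself completely, so the minimum distance is 0.

0 ≤ RV ≤ 898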